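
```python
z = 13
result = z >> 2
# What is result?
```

Trace:
`z = 13` → z = 13
`result = z >> 2` → result = 3
So result = 3

Answer: 3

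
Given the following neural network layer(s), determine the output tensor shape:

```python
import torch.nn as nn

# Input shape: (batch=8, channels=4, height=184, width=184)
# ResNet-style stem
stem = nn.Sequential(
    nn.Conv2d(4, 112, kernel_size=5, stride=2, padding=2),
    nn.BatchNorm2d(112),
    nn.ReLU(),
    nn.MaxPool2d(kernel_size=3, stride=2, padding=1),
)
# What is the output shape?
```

Input: (8, 4, 184, 184) -> after Conv2d 5x5 stride=2: (8, 112, 92, 92) -> Output: (8, 112, 46, 46)

Answer: (8, 112, 46, 46)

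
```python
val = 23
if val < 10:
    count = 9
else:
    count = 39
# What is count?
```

Trace:
`val = 23` → val = 23
`if val < 10: ...` → val < 10 is False, take else branch → count = 39
So count = 39

Answer: 39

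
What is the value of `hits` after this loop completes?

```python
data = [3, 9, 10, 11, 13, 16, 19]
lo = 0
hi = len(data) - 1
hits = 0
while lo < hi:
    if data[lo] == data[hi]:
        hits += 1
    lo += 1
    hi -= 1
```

Count matching pairs from ends
`hits` takes the values: 0

Answer: 0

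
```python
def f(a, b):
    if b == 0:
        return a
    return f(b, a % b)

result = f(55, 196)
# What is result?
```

f(55, 196) -> f(196, 55) -> f(55, 31) -> f(31, 24) -> f(24, 7) -> f(7, 3) -> f(3, 1) -> f(1, 0) -> 1

Answer: 1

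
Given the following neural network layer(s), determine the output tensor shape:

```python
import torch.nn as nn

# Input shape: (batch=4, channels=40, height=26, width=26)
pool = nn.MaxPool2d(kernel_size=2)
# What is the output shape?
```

Input: (4, 40, 26, 26) -> Output: (4, 40, 13, 13)

Answer: (4, 40, 13, 13)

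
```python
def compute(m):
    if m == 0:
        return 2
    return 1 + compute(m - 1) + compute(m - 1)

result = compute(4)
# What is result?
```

compute(m) = 1 + 2·compute(m-1), compute(0)=2. Closed form: (2+1)·2^4 - 1 = 47.

Answer: 47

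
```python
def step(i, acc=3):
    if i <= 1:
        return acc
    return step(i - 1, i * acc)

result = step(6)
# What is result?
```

Accumulator trace (n, acc): (6, 3) -> (5, 18) -> (4, 90) -> (3, 360) -> (2, 1080) -> (1, 2160) -> return 2160

Answer: 2160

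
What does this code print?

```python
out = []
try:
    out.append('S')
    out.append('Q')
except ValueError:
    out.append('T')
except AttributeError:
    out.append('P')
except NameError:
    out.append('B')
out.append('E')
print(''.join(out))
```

Execution trace: 'S' (try body) → 'Q' (try body, no exception) → 'E' (after the try/except). Output: SQE

Answer: SQE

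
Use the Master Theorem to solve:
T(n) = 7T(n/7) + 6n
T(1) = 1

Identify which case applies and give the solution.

a=7, b=7, f(n)=6n. log_7(7) = 1. Since c=1 = 1, Case 2 applies: T(n) = Θ(n^log_b(a) · log n) = O(n log n).

Answer: O(n log n) - Case 2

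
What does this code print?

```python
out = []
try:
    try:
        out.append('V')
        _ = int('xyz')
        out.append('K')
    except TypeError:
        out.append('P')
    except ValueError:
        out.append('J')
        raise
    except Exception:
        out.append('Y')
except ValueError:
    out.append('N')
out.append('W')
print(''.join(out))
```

Execution trace: 'V' (inner try body) → 'J' (inner except ValueError) → 'N' (outer except ValueError) → 'W' (after the try/except). Output: VJNW

Answer: VJNW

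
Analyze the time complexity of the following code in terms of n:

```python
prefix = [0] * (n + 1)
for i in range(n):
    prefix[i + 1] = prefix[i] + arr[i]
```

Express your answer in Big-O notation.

This is Prefix sum computation. Time complexity: O(n).

Answer: O(n)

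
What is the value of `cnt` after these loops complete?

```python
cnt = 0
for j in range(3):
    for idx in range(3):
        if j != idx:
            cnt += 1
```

3² - 3 (exclude diagonal)
`cnt` takes the values: 0 → 1 → 2 → 3 → 4 → 5 → 6

Answer: 6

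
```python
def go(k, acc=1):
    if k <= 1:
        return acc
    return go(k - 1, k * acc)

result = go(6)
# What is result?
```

Accumulator trace (n, acc): (6, 1) -> (5, 6) -> (4, 30) -> (3, 120) -> (2, 360) -> (1, 720) -> return 720

Answer: 720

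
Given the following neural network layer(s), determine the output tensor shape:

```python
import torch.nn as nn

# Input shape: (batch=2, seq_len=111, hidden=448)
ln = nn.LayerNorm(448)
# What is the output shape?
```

Input: (2, 111, 448) -> Output: (2, 111, 448)

Answer: (2, 111, 448)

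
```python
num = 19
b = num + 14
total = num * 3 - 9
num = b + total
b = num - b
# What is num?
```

Trace:
`num = 19` → num = 19
`b = num + 14` → b = 33
`total = num * 3 - 9` → total = 48
`num = b + total` → num = 81
`b = num - b` → b = 48
So num = 81

Answer: 81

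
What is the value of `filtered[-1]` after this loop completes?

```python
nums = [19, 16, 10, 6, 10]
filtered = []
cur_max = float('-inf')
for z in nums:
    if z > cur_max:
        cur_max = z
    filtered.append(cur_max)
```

Running max ends at 19
`filtered` takes the values: [] → [19] → [19, 19] → [19, 19, 19] → [19, 19, 19, 19] → [19, 19, 19, 19, 19]
So `filtered[-1]` = 19

Answer: 19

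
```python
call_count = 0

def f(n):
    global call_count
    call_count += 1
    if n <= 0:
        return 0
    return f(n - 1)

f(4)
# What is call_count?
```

Linear recursion stepping by 1: 5 calls from n=4 down to ≤0.

Answer: 5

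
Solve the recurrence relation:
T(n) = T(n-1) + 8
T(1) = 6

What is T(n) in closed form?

Unrolling: T(n) = T(1) + 8·(n-1) = 6 + 8(n-1) = 8n - 2.

Answer: T(n) = 8n - 2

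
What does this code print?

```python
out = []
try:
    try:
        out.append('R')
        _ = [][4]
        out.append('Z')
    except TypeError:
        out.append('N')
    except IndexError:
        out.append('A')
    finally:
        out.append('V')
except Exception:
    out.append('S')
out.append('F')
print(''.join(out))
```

Execution trace: 'R' (inner try body) → 'A' (inner except IndexError) → 'V' (inner finally) → 'F' (after the try/except). Output: RAVF

Answer: RAVF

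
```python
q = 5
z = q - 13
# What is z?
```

Trace:
`q = 5` → q = 5
`z = q - 13` → z = -8
So z = -8

Answer: -8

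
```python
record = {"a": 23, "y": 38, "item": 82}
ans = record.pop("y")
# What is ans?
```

Trace:
`record = {"a": 23, "y": 38, "item": 82}` → record = {'a': 23, 'y': 38, 'item': 82}
`ans = record.pop("y")` → record = {'a': 23, 'item': 82}; ans = 38
So ans = 38

Answer: 38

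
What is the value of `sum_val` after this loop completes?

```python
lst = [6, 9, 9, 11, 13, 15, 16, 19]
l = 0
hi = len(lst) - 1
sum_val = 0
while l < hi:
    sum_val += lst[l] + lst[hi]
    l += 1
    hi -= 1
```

Sum of pairs from ends
`sum_val` takes the values: 0 → 25 → 50 → 74 → 98

Answer: 98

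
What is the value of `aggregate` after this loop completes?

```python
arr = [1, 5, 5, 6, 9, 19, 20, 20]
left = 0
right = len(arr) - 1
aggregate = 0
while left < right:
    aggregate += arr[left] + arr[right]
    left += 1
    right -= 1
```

Sum of pairs from ends
`aggregate` takes the values: 0 → 21 → 46 → 70 → 85

Answer: 85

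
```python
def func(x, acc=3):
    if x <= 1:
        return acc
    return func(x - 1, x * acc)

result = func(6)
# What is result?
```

Accumulator trace (n, acc): (6, 3) -> (5, 18) -> (4, 90) -> (3, 360) -> (2, 1080) -> (1, 2160) -> return 2160

Answer: 2160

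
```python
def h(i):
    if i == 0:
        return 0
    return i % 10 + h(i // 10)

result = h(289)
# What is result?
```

Sum of digits of 289: 9 + 8 + 2 = 19

Answer: 19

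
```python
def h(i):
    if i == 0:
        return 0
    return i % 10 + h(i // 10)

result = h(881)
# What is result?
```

Sum of digits of 881: 1 + 8 + 8 = 17

Answer: 17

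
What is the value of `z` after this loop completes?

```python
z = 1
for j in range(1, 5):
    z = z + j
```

Start at 1, add 1 through 4
`z` takes the values: 1 → 2 → 4 → 7 → 11

Answer: 11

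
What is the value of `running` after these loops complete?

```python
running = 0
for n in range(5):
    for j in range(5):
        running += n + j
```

Sum of all n+j for n,j in 5x5
`running` takes the values: 0 → 1 → 3 → 6 → 10 → 11 → 13 → 16 → 20 → 25 → 27 → 30 → 34 → 39 → 45 → 48 → 52 → 57 → 63 → 70 → 74 → 79 → 85 → 92 → 100

Answer: 100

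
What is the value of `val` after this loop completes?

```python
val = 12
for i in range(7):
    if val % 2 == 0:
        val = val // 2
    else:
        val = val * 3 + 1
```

Collatz-style transformation from 12
`val` takes the values: 12 → 6 → 3 → 10 → 5 → 16 → 8 → 4

Answer: 4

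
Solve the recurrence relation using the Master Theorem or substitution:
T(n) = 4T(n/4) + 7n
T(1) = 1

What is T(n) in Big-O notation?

By Master Theorem: a=4, b=4, f(n)=7n. Since log_4(4) = 1 and f(n) = Θ(n^1), Case 2 applies. T(n) = O(n log n).

Answer: O(n log n)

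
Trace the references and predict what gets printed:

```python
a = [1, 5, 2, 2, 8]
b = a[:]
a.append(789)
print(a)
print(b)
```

Key concept: slice [:] creates copy.
Step by step:
`a = [1, 5, 2, 2, 8]` → a = [1, 5, 2, 2, 8]
`b = a[:]` → b = [1, 5, 2, 2, 8]
`a.append(789)` → a = [1, 5, 2, 2, 8, 789]
`print(a)` → prints [1, 5, 2, 2, 8, 789]
`print(b)` → prints [1, 5, 2, 2, 8]

Answer:
[1, 5, 2, 2, 8, 789]
[1, 5, 2, 2, 8]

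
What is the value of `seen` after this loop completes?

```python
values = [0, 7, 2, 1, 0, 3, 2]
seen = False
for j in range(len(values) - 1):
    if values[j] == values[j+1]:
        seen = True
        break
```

Check consecutive duplicates in [0, 7, 2, 1, 0, 3, 2]
`seen` takes the values: False

Answer: False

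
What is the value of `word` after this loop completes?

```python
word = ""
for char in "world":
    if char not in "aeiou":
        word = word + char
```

Remove vowels from 'world'
`word` takes the values: "" → "w" → "wr" → "wrl" → "wrld"

Answer: "wrld"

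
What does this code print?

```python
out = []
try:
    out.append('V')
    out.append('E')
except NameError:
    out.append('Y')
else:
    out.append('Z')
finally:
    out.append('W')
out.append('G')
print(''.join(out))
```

Execution trace: 'V' (try body) → 'E' (try body, no exception) → 'Z' (else) → 'W' (finally) → 'G' (after the try/except). Output: VEZWG

Answer: VEZWG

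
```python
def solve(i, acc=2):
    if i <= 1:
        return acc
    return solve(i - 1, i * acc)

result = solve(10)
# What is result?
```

Accumulator trace (n, acc): (10, 2) -> (9, 20) -> (8, 180) -> (7, 1440) -> (6, 10080) -> (5, 60480) -> (4, 302400) -> (3, 1209600) -> (2, 3628800) -> (1, 7257600) -> return 7257600

Answer: 7257600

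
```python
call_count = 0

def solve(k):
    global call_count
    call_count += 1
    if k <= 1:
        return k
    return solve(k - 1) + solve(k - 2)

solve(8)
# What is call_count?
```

Calls(k) = 1 + Calls(k-1) + Calls(k-2); Calls(0)=Calls(1)=1. For k=8 this gives 67.

Answer: 67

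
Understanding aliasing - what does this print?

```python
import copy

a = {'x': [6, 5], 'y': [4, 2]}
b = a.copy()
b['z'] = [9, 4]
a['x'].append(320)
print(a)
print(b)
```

Key concept: shallow copy of dict with mutable values.
Step by step:
`a = {'x': [6, 5], 'y': [4, 2]}` → a = {'x': [6, 5], 'y': [4, 2]}
`b = a.copy()` → b = {'x': [6, 5], 'y': [4, 2]}
`b['z'] = [9, 4]` → b = {'x': [6, 5], 'y': [4, 2], 'z': [9, 4]}
`a['x'].append(320)` → a = {'x': [6, 5, 320], 'y': [4, 2]}; b = {'x': [6, 5, 320], 'y': [4, 2], 'z': [9, 4]}
`print(a)` → prints {'x': [6, 5, 320], 'y': [4, 2]}
`print(b)` → prints {'x': [6, 5, 320], 'y': [4, 2], 'z': [9, 4]}

Answer:
{'x': [6, 5, 320], 'y': [4, 2]}
{'x': [6, 5, 320], 'y': [4, 2], 'z': [9, 4]}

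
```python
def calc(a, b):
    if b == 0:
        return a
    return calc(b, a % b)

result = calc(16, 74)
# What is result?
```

calc(16, 74) -> calc(74, 16) -> calc(16, 10) -> calc(10, 6) -> calc(6, 4) -> calc(4, 2) -> calc(2, 0) -> 2

Answer: 2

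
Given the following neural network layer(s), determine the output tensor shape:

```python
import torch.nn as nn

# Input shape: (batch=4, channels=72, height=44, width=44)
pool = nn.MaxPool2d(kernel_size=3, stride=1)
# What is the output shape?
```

Input: (4, 72, 44, 44) -> Output: (4, 72, 42, 42)

Answer: (4, 72, 42, 42)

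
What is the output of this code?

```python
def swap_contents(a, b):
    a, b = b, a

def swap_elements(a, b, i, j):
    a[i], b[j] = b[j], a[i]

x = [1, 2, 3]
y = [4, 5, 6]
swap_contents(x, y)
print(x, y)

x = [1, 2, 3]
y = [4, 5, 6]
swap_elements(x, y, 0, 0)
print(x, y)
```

Key concept: parameter rebinding vs mutation.
Step by step:
`x = [1, 2, 3]` → x = [1, 2, 3]
`y = [4, 5, 6]` → y = [4, 5, 6]
`swap_contents(x, y)` → no visible change to tracked variables
`print(x, y)` → prints [1, 2, 3] [4, 5, 6]
`x = [1, 2, 3]` → x = [1, 2, 3]
`y = [4, 5, 6]` → y = [4, 5, 6]
`swap_elements(x, y, 0, 0)` → x = [4, 2, 3]; y = [1, 5, 6]
`print(x, y)` → prints [4, 2, 3] [1, 5, 6]

Answer:
[1, 2, 3] [4, 5, 6]
[4, 2, 3] [1, 5, 6]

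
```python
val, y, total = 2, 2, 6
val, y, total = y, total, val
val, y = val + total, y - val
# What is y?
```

Trace:
`val, y, total = 2, 2, 6` → val = 2; y = 2; total = 6
`val, y, total = y, total, val` → val = 2; y = 6; total = 2
`val, y = val + total, y - val` → val = 4; y = 4
So y = 4

Answer: 4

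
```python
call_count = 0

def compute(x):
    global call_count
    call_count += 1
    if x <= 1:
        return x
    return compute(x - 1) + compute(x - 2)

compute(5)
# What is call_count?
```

Calls(x) = 1 + Calls(x-1) + Calls(x-2); Calls(0)=Calls(1)=1. For x=5 this gives 15.

Answer: 15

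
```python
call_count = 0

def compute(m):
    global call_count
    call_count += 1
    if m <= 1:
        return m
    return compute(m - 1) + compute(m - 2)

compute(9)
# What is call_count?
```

Calls(m) = 1 + Calls(m-1) + Calls(m-2); Calls(0)=Calls(1)=1. For m=9 this gives 109.

Answer: 109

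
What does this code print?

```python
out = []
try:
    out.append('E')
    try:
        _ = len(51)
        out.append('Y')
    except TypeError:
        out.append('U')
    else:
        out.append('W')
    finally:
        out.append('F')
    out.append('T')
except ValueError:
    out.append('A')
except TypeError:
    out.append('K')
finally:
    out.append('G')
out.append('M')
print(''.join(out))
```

Execution trace: 'E' (try body) → 'U' (inner except TypeError) → 'F' (inner finally) → 'T' (try body, no exception) → 'G' (finally) → 'M' (after the try/except). Output: EUFTGM

Answer: EUFTGM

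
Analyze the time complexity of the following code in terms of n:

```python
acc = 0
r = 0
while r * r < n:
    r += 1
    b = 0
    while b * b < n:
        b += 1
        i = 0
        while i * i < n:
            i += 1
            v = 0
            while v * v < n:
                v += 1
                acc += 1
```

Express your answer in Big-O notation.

Each loop level contributes: √n × √n × √n × √n. Multiplying the contributions gives O(n^2).

Answer: O(n^2)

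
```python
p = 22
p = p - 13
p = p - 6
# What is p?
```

Trace:
`p = 22` → p = 22
`p = p - 13` → p = 9
`p = p - 6` → p = 3
So p = 3

Answer: 3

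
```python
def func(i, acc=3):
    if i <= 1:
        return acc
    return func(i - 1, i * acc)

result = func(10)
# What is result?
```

Accumulator trace (n, acc): (10, 3) -> (9, 30) -> (8, 270) -> (7, 2160) -> (6, 15120) -> (5, 90720) -> (4, 453600) -> (3, 1814400) -> (2, 5443200) -> (1, 10886400) -> return 10886400

Answer: 10886400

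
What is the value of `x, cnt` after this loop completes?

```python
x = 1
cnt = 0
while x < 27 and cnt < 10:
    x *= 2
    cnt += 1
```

Double until >= 27 or 10 iterations
`x, cnt` takes the values: (1, 0) → (2, 0) → (2, 1) → (4, 1) → (4, 2) → (8, 2) → (8, 3) → (16, 3) → (16, 4) → (32, 4) → (32, 5)

Answer: 32, 5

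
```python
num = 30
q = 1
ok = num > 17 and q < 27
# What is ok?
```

Trace:
`num = 30` → num = 30
`q = 1` → q = 1
`ok = num > 17 and q < 27` → ok = True
So ok = True

Answer: True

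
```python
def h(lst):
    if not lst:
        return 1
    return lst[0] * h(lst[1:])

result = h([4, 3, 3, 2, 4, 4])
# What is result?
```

Product over [4, 3, 3, 2, 4, 4] = 4 * 3 * 3 * 2 * 4 * 4 = 1152

Answer: 1152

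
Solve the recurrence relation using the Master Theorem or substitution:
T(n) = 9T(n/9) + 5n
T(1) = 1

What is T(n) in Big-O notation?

By Master Theorem: a=9, b=9, f(n)=5n. Since log_9(9) = 1 and f(n) = Θ(n^1), Case 2 applies. T(n) = O(n log n).

Answer: O(n log n)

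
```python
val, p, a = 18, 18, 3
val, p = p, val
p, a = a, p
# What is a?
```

Trace:
`val, p, a = 18, 18, 3` → val = 18; p = 18; a = 3
`val, p = p, val` → val = 18; p = 18
`p, a = a, p` → p = 3; a = 18
So a = 18

Answer: 18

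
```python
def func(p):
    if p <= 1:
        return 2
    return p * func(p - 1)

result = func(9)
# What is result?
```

func(9) = 9 * 8 * 7 * 6 * 5 * 4 * 3 * 2 * 2 = 725760

Answer: 725760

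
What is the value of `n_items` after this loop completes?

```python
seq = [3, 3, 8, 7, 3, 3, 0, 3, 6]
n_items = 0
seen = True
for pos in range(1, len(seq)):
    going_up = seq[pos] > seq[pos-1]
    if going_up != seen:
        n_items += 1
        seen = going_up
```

Count direction changes in [3, 3, 8, 7, 3, 3, 0, 3, 6]
`n_items` takes the values: 0 → 1 → 2 → 3 → 4

Answer: 4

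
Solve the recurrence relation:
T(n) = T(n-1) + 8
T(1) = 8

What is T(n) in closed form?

Unrolling: T(n) = T(1) + 8·(n-1) = 8 + 8(n-1) = 8n.

Answer: T(n) = 8n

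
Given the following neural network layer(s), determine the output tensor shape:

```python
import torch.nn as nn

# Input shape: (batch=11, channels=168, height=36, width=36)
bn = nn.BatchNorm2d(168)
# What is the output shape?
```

Input: (11, 168, 36, 36) -> Output: (11, 168, 36, 36)

Answer: (11, 168, 36, 36)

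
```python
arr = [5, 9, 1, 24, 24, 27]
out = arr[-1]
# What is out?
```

Trace:
`arr = [5, 9, 1, 24, 24, 27]` → arr = [5, 9, 1, 24, 24, 27]
`out = arr[-1]` → out = 27
So out = 27

Answer: 27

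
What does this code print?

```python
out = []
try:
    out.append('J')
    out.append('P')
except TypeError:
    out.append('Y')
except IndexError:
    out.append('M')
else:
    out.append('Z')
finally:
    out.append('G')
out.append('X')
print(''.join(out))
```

Execution trace: 'J' (try body) → 'P' (try body, no exception) → 'Z' (else) → 'G' (finally) → 'X' (after the try/except). Output: JPZGX

Answer: JPZGX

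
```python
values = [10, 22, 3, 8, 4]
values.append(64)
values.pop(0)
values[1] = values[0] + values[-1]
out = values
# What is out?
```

Trace:
`values = [10, 22, 3, 8, 4]` → values = [10, 22, 3, 8, 4]
`values.append(64)` → values = [10, 22, 3, 8, 4, 64]
`values.pop(0)` → values = [22, 3, 8, 4, 64]
`values[1] = values[0] + values[-1]` → values = [22, 86, 8, 4, 64]
`out = values` → out = [22, 86, 8, 4, 64]
So out = [22, 86, 8, 4, 64]

Answer: [22, 86, 8, 4, 64]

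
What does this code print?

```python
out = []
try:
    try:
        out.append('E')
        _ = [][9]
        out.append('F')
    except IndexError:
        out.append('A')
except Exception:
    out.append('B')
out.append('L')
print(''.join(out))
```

Execution trace: 'E' (inner try body) → 'A' (inner except IndexError) → 'L' (after the try/except). Output: EAL

Answer: EAL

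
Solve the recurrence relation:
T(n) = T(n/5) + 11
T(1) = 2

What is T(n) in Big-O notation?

Each step divides n by 5 and adds 11. After log_5(n) steps we reach T(1)=2. So T(n) = 11·log_5(n) + 2 = O(log n).

Answer: O(log n)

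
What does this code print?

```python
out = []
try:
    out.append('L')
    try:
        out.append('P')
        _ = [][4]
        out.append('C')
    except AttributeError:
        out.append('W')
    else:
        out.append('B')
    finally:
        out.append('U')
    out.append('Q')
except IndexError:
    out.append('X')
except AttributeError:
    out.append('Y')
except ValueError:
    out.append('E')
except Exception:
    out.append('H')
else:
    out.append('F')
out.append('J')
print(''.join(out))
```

Execution trace: 'L' (try body) → 'P' (inner try body) → 'U' (inner finally) → 'X' (except IndexError) → 'J' (after the try/except). Output: LPUXJ

Answer: LPUXJ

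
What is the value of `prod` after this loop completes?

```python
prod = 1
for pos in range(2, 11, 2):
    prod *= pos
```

Product of even numbers 2 to 10
`prod` takes the values: 1 → 2 → 8 → 48 → 384 → 3840

Answer: 3840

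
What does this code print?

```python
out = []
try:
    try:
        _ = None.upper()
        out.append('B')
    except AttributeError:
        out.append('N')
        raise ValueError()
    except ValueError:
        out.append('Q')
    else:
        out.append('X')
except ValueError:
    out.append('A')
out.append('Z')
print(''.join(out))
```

Execution trace: 'N' (inner except AttributeError) → 'A' (outer except ValueError) → 'Z' (after the try/except). Output: NAZ

Answer: NAZ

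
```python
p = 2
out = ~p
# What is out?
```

Trace:
`p = 2` → p = 2
`out = ~p` → out = -3
So out = -3

Answer: -3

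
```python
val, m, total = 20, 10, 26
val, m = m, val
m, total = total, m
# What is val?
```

Trace:
`val, m, total = 20, 10, 26` → val = 20; m = 10; total = 26
`val, m = m, val` → val = 10; m = 20
`m, total = total, m` → m = 26; total = 20
So val = 10

Answer: 10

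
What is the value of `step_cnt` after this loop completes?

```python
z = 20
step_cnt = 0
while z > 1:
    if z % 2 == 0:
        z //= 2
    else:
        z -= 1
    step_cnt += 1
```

Steps to reduce 20 to 1
`step_cnt` takes the values: 0 → 1 → 2 → 3 → 4 → 5

Answer: 5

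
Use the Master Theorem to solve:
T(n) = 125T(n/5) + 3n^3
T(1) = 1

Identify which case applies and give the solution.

a=125, b=5, f(n)=3n^3. log_5(125) = 3. Since c=3 = 3, Case 2 applies: T(n) = Θ(n^log_b(a) · log n) = O(n^3 log n).

Answer: O(n^3 log n) - Case 2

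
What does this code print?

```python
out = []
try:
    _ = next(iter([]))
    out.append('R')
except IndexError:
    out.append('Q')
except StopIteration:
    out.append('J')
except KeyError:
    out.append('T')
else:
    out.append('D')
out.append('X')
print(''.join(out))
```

Execution trace: 'J' (except StopIteration) → 'X' (after the try/except). Output: JX

Answer: JX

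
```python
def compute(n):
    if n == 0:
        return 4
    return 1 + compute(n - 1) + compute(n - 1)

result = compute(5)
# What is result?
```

compute(n) = 1 + 2·compute(n-1), compute(0)=4. Closed form: (4+1)·2^5 - 1 = 159.

Answer: 159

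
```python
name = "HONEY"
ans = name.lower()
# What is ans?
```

Trace:
`name = "HONEY"` → name = 'HONEY'
`ans = name.lower()` → ans = 'honey'
So ans = 'honey'

Answer: 'honey'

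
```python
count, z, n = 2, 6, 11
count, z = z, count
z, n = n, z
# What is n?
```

Trace:
`count, z, n = 2, 6, 11` → count = 2; z = 6; n = 11
`count, z = z, count` → count = 6; z = 2
`z, n = n, z` → z = 11; n = 2
So n = 2

Answer: 2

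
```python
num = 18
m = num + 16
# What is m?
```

Trace:
`num = 18` → num = 18
`m = num + 16` → m = 34
So m = 34

Answer: 34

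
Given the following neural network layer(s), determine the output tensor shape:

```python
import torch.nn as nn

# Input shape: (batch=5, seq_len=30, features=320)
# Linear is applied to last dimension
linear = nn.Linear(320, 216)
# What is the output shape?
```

Input: (5, 30, 320) -> Output: (5, 30, 216)

Answer: (5, 30, 216)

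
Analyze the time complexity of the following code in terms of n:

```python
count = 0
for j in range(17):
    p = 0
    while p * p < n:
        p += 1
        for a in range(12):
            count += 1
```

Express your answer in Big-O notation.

Each loop level contributes: 1 × √n × 1. Multiplying the contributions gives O(√n).

Answer: O(√n)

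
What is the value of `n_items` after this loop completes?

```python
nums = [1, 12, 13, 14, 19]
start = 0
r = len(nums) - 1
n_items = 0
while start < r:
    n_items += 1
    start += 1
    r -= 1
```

Iterations until pointers meet (list length 5)
`n_items` takes the values: 0 → 1 → 2

Answer: 2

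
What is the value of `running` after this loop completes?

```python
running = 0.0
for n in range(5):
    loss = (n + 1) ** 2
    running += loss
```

Sum of squared losses 1² + 2² + ... + 5²
`running` takes the values: 0.0 → 1.0 → 5.0 → 14.0 → 30.0 → 55.0

Answer: 55.0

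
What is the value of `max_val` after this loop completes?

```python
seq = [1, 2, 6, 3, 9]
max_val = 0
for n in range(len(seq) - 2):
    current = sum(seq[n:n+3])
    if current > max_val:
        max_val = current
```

Max sum of 3-element window in [1, 2, 6, 3, 9]
`max_val` takes the values: 0 → 9 → 11 → 18

Answer: 18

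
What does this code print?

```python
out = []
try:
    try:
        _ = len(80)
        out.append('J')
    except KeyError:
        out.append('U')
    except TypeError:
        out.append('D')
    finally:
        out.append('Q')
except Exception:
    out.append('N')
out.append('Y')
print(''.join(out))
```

Execution trace: 'D' (inner except TypeError) → 'Q' (inner finally) → 'Y' (after the try/except). Output: DQY

Answer: DQY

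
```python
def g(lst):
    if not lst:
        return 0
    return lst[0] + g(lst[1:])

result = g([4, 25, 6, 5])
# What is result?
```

4 + 25 + 6 + 5 + 0 = 40

Answer: 40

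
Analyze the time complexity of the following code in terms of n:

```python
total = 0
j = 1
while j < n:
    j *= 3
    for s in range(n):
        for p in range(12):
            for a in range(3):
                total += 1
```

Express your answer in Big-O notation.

Each loop level contributes: log n × n × 1 × 1. Multiplying the contributions gives O(n log n).

Answer: O(n log n)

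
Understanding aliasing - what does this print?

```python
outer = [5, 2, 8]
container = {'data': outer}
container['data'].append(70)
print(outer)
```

Key concept: dict holds reference to list.
Step by step:
`outer = [5, 2, 8]` → outer = [5, 2, 8]
`container = {'data': outer}` → container = {'data': [5, 2, 8]}
`container['data'].append(70)` → outer = [5, 2, 8, 70]; container = {'data': [5, 2, 8, 70]}
`print(outer)` → prints [5, 2, 8, 70]

Answer: [5, 2, 8, 70]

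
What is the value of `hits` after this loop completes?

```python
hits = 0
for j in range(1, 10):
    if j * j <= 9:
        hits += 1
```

Count numbers where j² ≤ 9
`hits` takes the values: 0 → 1 → 2 → 3

Answer: 3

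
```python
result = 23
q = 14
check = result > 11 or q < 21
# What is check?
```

Trace:
`result = 23` → result = 23
`q = 14` → q = 14
`check = result > 11 or q < 21` → check = True
So check = True

Answer: True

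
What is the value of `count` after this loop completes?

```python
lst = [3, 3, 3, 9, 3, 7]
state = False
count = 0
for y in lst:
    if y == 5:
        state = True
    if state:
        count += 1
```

Count elements after first 5 in [3, 3, 3, 9, 3, 7]
`count` takes the values: 0

Answer: 0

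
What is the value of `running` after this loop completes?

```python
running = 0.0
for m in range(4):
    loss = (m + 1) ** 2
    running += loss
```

Sum of squared losses 1² + 2² + ... + 4²
`running` takes the values: 0.0 → 1.0 → 5.0 → 14.0 → 30.0

Answer: 30.0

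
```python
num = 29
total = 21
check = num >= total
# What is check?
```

Trace:
`num = 29` → num = 29
`total = 21` → total = 21
`check = num >= total` → check = True
So check = True

Answer: True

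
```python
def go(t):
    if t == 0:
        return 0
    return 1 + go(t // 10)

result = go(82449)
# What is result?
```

Count of digits of 82449: 5

Answer: 5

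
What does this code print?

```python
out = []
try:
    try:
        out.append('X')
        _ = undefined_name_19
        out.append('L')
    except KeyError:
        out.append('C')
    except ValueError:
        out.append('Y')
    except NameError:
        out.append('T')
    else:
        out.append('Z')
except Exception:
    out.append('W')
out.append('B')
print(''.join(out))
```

Execution trace: 'X' (inner try body) → 'T' (inner except NameError) → 'B' (after the try/except). Output: XTB

Answer: XTB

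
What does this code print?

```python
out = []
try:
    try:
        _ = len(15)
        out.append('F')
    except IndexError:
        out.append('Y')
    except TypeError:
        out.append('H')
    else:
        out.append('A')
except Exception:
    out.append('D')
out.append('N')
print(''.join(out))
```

Execution trace: 'H' (inner except TypeError) → 'N' (after the try/except). Output: HN

Answer: HN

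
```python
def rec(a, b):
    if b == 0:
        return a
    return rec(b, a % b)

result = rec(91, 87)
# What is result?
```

rec(91, 87) -> rec(87, 4) -> rec(4, 3) -> rec(3, 1) -> rec(1, 0) -> 1

Answer: 1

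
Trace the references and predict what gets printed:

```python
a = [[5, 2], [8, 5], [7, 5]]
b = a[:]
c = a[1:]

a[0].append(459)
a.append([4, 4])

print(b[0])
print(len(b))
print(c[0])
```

Key concept: slice with nested mutation.
Step by step:
`a = [[5, 2], [8, 5], [7, 5]]` → a = [[5, 2], [8, 5], [7, 5]]
`b = a[:]` → b = [[5, 2], [8, 5], [7, 5]]
`c = a[1:]` → c = [[8, 5], [7, 5]]
`a[0].append(459)` → a = [[5, 2, 459], [8, 5], [7, 5]]; b = [[5, 2, 459], [8, 5], [7, 5]]
`a.append([4, 4])` → a = [[5, 2, 459], [8, 5], [7, 5], [4, 4]]
`print(b[0])` → prints [5, 2, 459]
`print(len(b))` → prints 3
`print(c[0])` → prints [8, 5]

Answer:
[5, 2, 459]
3
[8, 5]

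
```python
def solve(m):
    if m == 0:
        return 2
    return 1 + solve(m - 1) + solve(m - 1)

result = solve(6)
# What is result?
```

solve(m) = 1 + 2·solve(m-1), solve(0)=2. Closed form: (2+1)·2^6 - 1 = 191.

Answer: 191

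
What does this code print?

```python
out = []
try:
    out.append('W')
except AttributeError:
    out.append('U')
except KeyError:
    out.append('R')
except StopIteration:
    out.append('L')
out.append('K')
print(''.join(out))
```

Execution trace: 'W' (try body, no exception) → 'K' (after the try/except). Output: WK

Answer: WK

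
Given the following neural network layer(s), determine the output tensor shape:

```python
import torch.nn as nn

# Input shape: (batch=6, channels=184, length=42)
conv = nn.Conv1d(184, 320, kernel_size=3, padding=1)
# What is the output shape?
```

Input: (6, 184, 42) -> Output: (6, 320, 42)

Answer: (6, 320, 42)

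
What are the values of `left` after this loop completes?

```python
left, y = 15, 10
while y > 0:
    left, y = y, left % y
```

GCD of 15 and 10
`left` takes the values: 15 → 10 → 5

Answer: 5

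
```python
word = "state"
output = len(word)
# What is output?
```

Trace:
`word = "state"` → word = 'state'
`output = len(word)` → output = 5
So output = 5

Answer: 5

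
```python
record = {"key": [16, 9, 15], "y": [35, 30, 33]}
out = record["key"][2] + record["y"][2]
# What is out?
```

Trace:
`record = {"key": [16, 9, 15], "y": [35, 30, 33]}` → record = {'key': [16, 9, 15], 'y': [35, 30, 33]}
`out = record["key"][2] + record["y"][2]` → out = 48
So out = 48

Answer: 48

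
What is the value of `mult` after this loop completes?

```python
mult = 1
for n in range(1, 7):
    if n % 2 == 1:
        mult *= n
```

Product of odd numbers 1 to 6
`mult` takes the values: 1 → 3 → 15

Answer: 15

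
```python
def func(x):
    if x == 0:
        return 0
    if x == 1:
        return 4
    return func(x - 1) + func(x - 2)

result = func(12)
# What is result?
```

Build up from base cases: func(0)=0, func(1)=4, func(2)=4, func(3)=8, func(4)=12, func(5)=20, func(6)=32, ..., func(12)=576

Answer: 576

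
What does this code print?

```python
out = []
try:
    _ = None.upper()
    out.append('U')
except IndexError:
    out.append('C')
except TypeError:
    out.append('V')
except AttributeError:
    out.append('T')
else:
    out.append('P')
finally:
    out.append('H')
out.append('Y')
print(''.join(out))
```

Execution trace: 'T' (except AttributeError) → 'H' (finally) → 'Y' (after the try/except). Output: THY

Answer: THY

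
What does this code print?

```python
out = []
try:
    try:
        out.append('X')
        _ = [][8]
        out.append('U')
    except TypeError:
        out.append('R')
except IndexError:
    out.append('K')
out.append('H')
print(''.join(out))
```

Execution trace: 'X' (inner try body) → 'K' (outer except IndexError) → 'H' (after the try/except). Output: XKH

Answer: XKH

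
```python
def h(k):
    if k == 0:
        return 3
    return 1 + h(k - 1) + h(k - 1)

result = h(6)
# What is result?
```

h(k) = 1 + 2·h(k-1), h(0)=3. Closed form: (3+1)·2^6 - 1 = 255.

Answer: 255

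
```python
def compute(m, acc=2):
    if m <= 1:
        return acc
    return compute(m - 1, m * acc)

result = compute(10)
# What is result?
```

Accumulator trace (n, acc): (10, 2) -> (9, 20) -> (8, 180) -> (7, 1440) -> (6, 10080) -> (5, 60480) -> (4, 302400) -> (3, 1209600) -> (2, 3628800) -> (1, 7257600) -> return 7257600

Answer: 7257600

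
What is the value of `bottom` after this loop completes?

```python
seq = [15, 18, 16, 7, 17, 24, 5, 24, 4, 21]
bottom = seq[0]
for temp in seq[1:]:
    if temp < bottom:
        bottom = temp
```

Minimum of [15, 18, 16, 7, 17, 24, 5, 24, 4, 21]
`bottom` takes the values: 15 → 7 → 5 → 4

Answer: 4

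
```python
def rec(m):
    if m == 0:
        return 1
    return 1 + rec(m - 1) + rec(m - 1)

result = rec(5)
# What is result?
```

rec(m) = 1 + 2·rec(m-1), rec(0)=1. Closed form: (1+1)·2^5 - 1 = 63.

Answer: 63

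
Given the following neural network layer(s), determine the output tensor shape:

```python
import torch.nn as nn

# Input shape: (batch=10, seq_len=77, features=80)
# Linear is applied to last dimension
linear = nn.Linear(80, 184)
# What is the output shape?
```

Input: (10, 77, 80) -> Output: (10, 77, 184)

Answer: (10, 77, 184)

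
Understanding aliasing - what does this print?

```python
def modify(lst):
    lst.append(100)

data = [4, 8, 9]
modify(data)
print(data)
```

Key concept: function modifies passed list.
Step by step:
`data = [4, 8, 9]` → data = [4, 8, 9]
`modify(data)` → data = [4, 8, 9, 100]
`print(data)` → prints [4, 8, 9, 100]

Answer: [4, 8, 9, 100]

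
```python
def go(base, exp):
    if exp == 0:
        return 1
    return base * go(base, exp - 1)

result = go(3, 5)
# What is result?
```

go(3, 5) = 3 * 3 * 3 * 3 * 3 = 243

Answer: 243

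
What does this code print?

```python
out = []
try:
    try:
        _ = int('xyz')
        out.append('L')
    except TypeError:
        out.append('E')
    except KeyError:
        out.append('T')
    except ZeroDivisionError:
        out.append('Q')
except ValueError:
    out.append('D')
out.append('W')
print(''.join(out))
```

Execution trace: 'D' (outer except ValueError) → 'W' (after the try/except). Output: DW

Answer: DW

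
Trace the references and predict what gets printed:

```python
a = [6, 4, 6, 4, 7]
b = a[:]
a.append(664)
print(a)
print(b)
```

Key concept: slice [:] creates copy.
Step by step:
`a = [6, 4, 6, 4, 7]` → a = [6, 4, 6, 4, 7]
`b = a[:]` → b = [6, 4, 6, 4, 7]
`a.append(664)` → a = [6, 4, 6, 4, 7, 664]
`print(a)` → prints [6, 4, 6, 4, 7, 664]
`print(b)` → prints [6, 4, 6, 4, 7]

Answer:
[6, 4, 6, 4, 7, 664]
[6, 4, 6, 4, 7]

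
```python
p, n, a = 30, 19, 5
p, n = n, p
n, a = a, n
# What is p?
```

Trace:
`p, n, a = 30, 19, 5` → p = 30; n = 19; a = 5
`p, n = n, p` → p = 19; n = 30
`n, a = a, n` → n = 5; a = 30
So p = 19

Answer: 19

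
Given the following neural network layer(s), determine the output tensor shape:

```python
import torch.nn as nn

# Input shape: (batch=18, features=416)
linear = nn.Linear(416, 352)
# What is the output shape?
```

Input: (18, 416) -> Output: (18, 352)

Answer: (18, 352)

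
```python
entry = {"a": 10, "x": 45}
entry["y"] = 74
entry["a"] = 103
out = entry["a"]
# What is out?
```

Trace:
`entry = {"a": 10, "x": 45}` → entry = {'a': 10, 'x': 45}
`entry["y"] = 74` → entry = {'a': 10, 'x': 45, 'y': 74}
`entry["a"] = 103` → entry = {'a': 103, 'x': 45, 'y': 74}
`out = entry["a"]` → out = 103
So out = 103

Answer: 103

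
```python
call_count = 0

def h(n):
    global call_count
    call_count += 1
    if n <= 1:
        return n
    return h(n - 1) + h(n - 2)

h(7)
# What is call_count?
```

Calls(n) = 1 + Calls(n-1) + Calls(n-2); Calls(0)=Calls(1)=1. For n=7 this gives 41.

Answer: 41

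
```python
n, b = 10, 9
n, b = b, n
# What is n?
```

Trace:
`n, b = 10, 9` → n = 10; b = 9
`n, b = b, n` → n = 9; b = 10
So n = 9

Answer: 9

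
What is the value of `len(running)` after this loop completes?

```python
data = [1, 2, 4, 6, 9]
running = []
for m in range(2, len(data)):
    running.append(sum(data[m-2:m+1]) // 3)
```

Number of 3-element averages
`running` takes the values: [] → [2] → [2, 4] → [2, 4, 6]
So `len(running)` = 3

Answer: 3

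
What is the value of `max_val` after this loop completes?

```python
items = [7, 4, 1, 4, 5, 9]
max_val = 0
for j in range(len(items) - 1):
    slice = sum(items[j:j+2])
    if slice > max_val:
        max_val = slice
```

Max sum of 2-element window in [7, 4, 1, 4, 5, 9]
`max_val` takes the values: 0 → 11 → 14

Answer: 14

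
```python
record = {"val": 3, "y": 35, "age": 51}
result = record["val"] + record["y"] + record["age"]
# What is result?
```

Trace:
`record = {"val": 3, "y": 35, "age": 51}` → record = {'val': 3, 'y': 35, 'age': 51}
`result = record["val"] + record["y"] + record["age"]` → result = 89
So result = 89

Answer: 89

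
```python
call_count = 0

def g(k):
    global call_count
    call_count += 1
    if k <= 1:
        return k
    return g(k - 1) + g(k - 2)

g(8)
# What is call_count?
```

Calls(k) = 1 + Calls(k-1) + Calls(k-2); Calls(0)=Calls(1)=1. For k=8 this gives 67.

Answer: 67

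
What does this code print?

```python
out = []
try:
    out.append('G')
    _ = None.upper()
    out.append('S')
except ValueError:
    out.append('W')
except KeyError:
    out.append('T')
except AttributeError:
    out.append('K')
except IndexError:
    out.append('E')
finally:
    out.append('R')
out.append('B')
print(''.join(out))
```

Execution trace: 'G' (try body) → 'K' (except AttributeError) → 'R' (finally) → 'B' (after the try/except). Output: GKRB

Answer: GKRB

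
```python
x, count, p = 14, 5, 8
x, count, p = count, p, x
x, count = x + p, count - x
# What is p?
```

Trace:
`x, count, p = 14, 5, 8` → x = 14; count = 5; p = 8
`x, count, p = count, p, x` → x = 5; count = 8; p = 14
`x, count = x + p, count - x` → x = 19; count = 3
So p = 14

Answer: 14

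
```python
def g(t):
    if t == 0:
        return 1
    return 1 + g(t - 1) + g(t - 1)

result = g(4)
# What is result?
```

g(t) = 1 + 2·g(t-1), g(0)=1. Closed form: (1+1)·2^4 - 1 = 31.

Answer: 31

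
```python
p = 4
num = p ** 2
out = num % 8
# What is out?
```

Trace:
`p = 4` → p = 4
`num = p ** 2` → num = 16
`out = num % 8` → out = 0
So out = 0

Answer: 0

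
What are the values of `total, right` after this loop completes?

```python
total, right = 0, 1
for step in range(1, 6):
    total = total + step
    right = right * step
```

Sum and factorial of 1 to 5
`total, right` takes the values: (0, 1) → (1, 1) → (3, 1) → (3, 2) → (6, 2) → (6, 6) → (10, 6) → (10, 24) → (15, 24) → (15, 120)

Answer: 15, 120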